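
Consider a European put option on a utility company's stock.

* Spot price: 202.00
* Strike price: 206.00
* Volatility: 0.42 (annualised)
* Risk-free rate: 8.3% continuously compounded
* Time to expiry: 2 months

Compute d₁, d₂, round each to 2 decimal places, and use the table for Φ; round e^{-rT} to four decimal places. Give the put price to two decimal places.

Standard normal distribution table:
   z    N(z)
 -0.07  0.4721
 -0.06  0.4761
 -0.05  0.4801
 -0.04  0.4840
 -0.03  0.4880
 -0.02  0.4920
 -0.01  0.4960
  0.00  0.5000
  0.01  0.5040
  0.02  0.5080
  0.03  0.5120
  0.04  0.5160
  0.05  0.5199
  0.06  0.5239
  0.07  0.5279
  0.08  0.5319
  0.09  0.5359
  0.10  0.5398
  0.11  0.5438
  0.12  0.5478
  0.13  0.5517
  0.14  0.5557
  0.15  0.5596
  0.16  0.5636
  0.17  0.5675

14.32

T = 0.1667;  σ√T = 0.1715
d₁ = [ln(202/206) + (0.083 + ½·0.42²)·0.1667] / (σ√T) = (-0.0196 + 0.0285) / 0.1715 = 0.0521 ≈ 0.05
d₂ = 0.0521 − 0.1715 = -0.1194 ≈ -0.12
exp(−rT) = exp(−0.083·0.1667) = 0.9863
N(−d₂) = N(0.12) = 0.5478;  N(−d₁) = N(-0.05) = 0.4801
P = 206·0.9863·0.5478 − 202·0.4801 = 111.3008 − 96.9802 = 14.3206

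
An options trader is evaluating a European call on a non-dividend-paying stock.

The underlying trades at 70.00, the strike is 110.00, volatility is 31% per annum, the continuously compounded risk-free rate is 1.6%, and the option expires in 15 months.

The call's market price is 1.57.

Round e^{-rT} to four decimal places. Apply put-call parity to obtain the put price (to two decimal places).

39.39

e^(−rT) = e^(−0.016·1.25) = 0.9802
Put-call parity: C − P = S − K·e^(−rT) = 70 − 110·0.9802 = 70 − 107.8220 = -37.8220
P = C − (C − P) = 1.57 − (-37.8220) = 39.3920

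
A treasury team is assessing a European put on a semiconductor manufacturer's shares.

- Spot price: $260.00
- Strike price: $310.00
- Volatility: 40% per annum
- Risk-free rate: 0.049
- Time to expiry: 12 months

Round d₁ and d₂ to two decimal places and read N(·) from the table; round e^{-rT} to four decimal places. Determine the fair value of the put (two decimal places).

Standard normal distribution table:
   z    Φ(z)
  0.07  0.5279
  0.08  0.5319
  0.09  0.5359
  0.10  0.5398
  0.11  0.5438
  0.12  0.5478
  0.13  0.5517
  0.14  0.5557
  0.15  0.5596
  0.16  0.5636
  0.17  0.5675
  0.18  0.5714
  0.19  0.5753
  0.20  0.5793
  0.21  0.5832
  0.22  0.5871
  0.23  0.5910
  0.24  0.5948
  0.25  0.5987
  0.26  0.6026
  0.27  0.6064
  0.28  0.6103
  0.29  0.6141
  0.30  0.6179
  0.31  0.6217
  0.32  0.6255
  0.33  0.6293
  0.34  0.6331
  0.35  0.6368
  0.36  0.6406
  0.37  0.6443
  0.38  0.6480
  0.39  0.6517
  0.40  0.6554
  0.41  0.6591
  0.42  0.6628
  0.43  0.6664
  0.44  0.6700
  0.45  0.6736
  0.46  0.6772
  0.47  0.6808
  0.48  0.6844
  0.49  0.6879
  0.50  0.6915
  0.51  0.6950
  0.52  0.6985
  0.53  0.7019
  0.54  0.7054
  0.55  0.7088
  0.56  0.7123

$63.76

σ√T = 0.4·√1 = 0.4000
ln(S/K) + (r + σ²/2)T = ln(260/310) + (0.049 + 0.4²/2)·1 = -0.1759 + 0.1290 = -0.0469
d₁ = -0.0469 / 0.4000 = -0.1172 ⇒ -0.12
d₂ = d₁ − σ√T = -0.1172 − 0.4000 = -0.5172 ⇒ -0.52
e^(−rT) = e^(−0.049·1) = 0.9522
P = 310·0.9522·N(0.52) − 260·N(0.12) = 310·0.9522·0.6985 − 260·0.5478 = 206.1846 − 142.4280 = 63.7566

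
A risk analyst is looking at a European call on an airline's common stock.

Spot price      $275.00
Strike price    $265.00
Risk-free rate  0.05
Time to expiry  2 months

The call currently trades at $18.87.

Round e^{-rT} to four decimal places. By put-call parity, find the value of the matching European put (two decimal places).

$6.67

exp(−rT) = exp(−0.05·0.1667) = 0.9917
Put-call parity: C − P = S − K·e^(−rT) = 275 − 265·0.9917 = 275 − 262.8005 = 12.1995
P = C − (C − P) = 18.87 − (12.1995) = 6.6705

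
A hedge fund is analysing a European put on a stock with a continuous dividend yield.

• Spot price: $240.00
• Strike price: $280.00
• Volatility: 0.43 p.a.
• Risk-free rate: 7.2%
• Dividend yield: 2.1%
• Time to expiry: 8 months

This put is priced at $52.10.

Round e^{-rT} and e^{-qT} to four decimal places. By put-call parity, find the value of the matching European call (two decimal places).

e^(−qT) = e^(−0.021·0.6667) = 0.9861;  e^(−rT) = e^(−0.072·0.6667) = 0.9531
Put-call parity: C − P = S·e^(−qT) − K·e^(−rT) = 240·0.9861 − 280·0.9531 = 236.6640 − 266.8680 = -30.2040
C = P + (C − P) = 52.10 + (-30.2040) = 21.8960

$21.90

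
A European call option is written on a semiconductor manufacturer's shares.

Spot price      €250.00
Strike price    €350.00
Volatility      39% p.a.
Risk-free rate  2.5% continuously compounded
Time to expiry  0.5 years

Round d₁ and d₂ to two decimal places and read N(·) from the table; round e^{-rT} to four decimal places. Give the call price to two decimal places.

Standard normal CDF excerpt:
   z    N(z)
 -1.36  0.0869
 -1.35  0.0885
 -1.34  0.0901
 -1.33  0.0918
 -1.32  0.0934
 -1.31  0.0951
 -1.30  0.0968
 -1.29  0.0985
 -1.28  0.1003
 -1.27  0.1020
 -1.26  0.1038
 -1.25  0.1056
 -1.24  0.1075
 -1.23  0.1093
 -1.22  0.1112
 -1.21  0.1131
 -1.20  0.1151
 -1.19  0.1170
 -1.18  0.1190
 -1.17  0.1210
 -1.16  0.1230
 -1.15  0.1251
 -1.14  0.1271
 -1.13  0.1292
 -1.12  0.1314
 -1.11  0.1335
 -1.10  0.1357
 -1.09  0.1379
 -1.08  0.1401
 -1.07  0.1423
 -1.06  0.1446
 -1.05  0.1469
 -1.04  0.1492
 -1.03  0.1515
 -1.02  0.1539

σ√T = 0.39 × 0.7071 = 0.2758
ln(S/K) + (r + σ²/2)T = ln(250/350) + (0.025 + 0.39²/2)·0.5 = -0.3365 + 0.0505 = -0.2859
d₁ = -0.2859 / 0.2758 = -1.0369 ≈ -1.04
d₂ = d₁ − σ√T = -1.0369 − 0.2758 = -1.3127 ≈ -1.31
e^(−rT) = e^(−0.025·0.5) = 0.9876
C = 250·N(-1.04) − 350·0.9876·N(-1.31) = 250·0.1492 − 350·0.9876·0.0951 = 37.3000 − 32.8723 = 4.4277

€4.43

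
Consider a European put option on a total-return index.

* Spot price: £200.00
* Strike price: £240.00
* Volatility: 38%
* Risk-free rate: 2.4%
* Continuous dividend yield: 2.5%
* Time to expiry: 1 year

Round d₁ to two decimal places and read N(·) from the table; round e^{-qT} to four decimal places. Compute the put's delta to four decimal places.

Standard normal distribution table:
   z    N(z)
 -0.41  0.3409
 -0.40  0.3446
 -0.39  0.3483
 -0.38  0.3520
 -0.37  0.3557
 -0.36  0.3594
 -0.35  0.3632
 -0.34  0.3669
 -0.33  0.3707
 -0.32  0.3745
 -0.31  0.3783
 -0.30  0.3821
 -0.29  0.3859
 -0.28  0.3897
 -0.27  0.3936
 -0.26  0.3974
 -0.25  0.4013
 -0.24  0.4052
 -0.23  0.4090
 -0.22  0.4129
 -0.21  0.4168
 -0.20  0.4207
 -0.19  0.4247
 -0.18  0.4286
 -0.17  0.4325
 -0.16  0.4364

T = 1;  σ√T = 0.3800
d₁ = [ln(200/240) + (0.024 − 0.025 + 0.38²/2)·1] / 0.3800 = [-0.1823 + 0.0712] / 0.3800 = -0.2924 ≈ -0.29
N(d₁) = N(-0.29) = 0.3859
Δ_put = e^(−qT)·(N(d₁) − 1) = 0.9753·(0.3859 − 1) = -0.5989

-0.5989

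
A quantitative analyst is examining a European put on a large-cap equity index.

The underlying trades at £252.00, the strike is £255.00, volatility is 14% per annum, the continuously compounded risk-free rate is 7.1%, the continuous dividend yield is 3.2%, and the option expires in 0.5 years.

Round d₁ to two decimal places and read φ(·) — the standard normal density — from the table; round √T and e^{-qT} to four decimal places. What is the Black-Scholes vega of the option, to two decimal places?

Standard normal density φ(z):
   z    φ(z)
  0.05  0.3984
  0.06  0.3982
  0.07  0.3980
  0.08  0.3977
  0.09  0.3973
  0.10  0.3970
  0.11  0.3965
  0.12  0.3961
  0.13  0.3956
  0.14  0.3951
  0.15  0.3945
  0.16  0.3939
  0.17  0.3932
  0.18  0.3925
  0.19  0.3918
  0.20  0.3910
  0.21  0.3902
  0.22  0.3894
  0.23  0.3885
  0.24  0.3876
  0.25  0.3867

69.37

T = 0.5;  σ√T = 0.0990
d₁ = [ln(252/255) + (0.071 − 0.032 + 0.14²/2)·0.5] / 0.0990 = [-0.0118 + 0.0244] / 0.0990 = 0.1269 which rounds to 0.13
√T = √0.5 = 0.7071
φ(d₁) = φ(0.13) = 0.3956
exp(−qT) = exp(−0.032·0.5) = 0.9841
vega = S·exp(−qT)·φ(d₁)·√T = 252·0.9841·0.3956·0.7071 = 69.3708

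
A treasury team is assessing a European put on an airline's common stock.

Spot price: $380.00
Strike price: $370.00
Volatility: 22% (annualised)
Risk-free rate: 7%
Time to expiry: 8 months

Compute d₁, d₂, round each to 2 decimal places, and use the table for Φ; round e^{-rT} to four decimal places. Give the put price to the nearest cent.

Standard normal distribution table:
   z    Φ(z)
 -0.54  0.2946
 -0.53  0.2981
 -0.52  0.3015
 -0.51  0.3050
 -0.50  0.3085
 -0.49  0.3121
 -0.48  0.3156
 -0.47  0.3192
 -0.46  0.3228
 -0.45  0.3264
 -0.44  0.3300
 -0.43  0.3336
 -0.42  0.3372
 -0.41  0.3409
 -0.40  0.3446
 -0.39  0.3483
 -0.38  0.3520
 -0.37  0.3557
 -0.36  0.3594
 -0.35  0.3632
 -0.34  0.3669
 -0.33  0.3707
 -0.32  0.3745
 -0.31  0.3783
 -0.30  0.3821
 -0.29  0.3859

σ√T = 0.22 × 0.8165 = 0.1796
d₁ = [ln(380/370) + (0.07 + 0.22²/2)·0.6667] / 0.1796 = [0.0267 + 0.0628] / 0.1796 = 0.4981 which rounds to 0.50
d₂ = d₁ − σ√T = 0.4981 − 0.1796 = 0.3184 which rounds to 0.32
e^(−rT) = e^(−0.07·0.6667) = 0.9544
N(−d₂) = N(-0.32) = 0.3745;  N(−d₁) = N(-0.50) = 0.3085
P = 370·0.9544·0.3745 − 380·0.3085 = 132.2464 − 117.2300 = 15.0164

$15.02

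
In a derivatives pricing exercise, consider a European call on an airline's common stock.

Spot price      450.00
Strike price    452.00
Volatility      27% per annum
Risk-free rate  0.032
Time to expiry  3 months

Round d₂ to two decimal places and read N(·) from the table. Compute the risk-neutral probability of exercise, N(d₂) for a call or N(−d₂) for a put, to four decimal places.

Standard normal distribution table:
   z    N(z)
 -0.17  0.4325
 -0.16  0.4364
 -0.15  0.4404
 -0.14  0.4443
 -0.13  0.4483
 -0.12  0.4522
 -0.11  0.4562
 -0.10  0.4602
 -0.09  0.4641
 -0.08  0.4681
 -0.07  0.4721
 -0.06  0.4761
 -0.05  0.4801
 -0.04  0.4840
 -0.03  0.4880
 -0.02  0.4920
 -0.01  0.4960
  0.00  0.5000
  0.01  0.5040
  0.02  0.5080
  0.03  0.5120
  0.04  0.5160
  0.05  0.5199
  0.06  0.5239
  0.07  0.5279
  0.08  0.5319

σ√T = 0.27·√0.25 = 0.1350
ln(S/K) + (r + σ²/2)T = ln(450/452) + (0.032 + 0.27²/2)·0.25 = -0.0044 + 0.0171 = 0.0127
d₁ = 0.0127 / 0.1350 = 0.0939 ≈ 0.09
d₂ = d₁ − σ√T = 0.0939 − 0.1350 = -0.0411 ≈ -0.04
Risk-neutral Pr[S_T > K] = N(d₂) = N(-0.04) = 0.4840

0.4840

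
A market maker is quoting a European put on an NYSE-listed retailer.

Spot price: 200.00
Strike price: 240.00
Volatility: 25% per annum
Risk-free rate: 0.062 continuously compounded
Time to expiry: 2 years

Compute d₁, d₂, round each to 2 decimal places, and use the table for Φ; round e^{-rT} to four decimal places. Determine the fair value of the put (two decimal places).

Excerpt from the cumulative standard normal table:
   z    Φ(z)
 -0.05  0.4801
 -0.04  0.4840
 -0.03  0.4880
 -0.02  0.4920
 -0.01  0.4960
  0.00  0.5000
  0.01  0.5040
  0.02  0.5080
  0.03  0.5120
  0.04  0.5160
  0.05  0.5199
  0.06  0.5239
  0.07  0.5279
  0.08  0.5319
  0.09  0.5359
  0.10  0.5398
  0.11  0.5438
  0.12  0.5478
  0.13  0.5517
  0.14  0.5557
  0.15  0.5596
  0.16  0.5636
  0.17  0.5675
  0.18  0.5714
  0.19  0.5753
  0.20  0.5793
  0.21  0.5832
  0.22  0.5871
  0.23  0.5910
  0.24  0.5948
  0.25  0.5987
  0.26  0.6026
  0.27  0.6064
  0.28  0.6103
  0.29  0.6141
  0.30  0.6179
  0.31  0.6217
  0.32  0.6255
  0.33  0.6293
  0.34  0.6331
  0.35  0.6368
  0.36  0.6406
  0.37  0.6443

σ√T = 0.25·√2 = 0.3536
d₁ = [ln(200/240) + (0.062 + 0.25²/2)·2] / 0.3536 = [-0.1823 + 0.1865] / 0.3536 = 0.0118 ⇒ 0.01
d₂ = d₁ − σ√T = 0.0118 − 0.3536 = -0.3417 ⇒ -0.34
exp(−rT) = exp(−0.062·2) = 0.8834
N(−d₂) = N(0.34) = 0.6331;  N(−d₁) = N(-0.01) = 0.4960
P = 240·0.8834·0.6331 − 200·0.4960 = 134.2273 − 99.2000 = 35.0273

35.03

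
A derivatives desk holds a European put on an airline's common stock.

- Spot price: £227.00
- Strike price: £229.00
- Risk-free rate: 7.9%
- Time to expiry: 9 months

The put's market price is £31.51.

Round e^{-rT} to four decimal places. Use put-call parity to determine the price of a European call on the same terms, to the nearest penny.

exp(−rT) = exp(−0.079·0.75) = 0.9425
Put-call parity: C − P = S − K·e^(−rT) = 227 − 229·0.9425 = 227 − 215.8325 = 11.1675
C = P + (C − P) = 31.51 + (11.1675) = 42.6775

£42.68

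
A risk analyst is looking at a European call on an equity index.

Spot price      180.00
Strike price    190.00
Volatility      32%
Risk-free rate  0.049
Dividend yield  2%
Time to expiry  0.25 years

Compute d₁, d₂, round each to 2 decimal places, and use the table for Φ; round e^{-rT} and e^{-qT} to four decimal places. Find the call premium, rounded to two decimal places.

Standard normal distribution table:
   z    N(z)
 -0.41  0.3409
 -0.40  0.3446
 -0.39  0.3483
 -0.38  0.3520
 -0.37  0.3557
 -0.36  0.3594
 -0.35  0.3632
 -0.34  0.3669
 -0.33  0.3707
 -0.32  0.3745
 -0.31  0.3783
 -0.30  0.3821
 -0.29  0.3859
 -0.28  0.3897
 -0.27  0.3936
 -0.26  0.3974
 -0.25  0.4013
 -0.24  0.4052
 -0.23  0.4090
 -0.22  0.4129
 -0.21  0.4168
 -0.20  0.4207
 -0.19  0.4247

7.89

σ√T = 0.32 × 0.5000 = 0.1600
d₁ = [ln(180/190) + (0.049 − 0.02 + 0.32²/2)·0.25] / 0.1600 = [-0.0541 + 0.0201] / 0.1600 = -0.2126 ≈ -0.21
d₂ = d₁ − σ√T = -0.2126 − 0.1600 = -0.3726 ≈ -0.37
e^(−qT) = e^(−0.02·0.25) = 0.9950;  e^(−rT) = e^(−0.049·0.25) = 0.9878
C = 180·0.9950·N(-0.21) − 190·0.9878·N(-0.37) = 180·0.9950·0.4168 − 190·0.9878·0.3557 = 74.6489 − 66.7585 = 7.8904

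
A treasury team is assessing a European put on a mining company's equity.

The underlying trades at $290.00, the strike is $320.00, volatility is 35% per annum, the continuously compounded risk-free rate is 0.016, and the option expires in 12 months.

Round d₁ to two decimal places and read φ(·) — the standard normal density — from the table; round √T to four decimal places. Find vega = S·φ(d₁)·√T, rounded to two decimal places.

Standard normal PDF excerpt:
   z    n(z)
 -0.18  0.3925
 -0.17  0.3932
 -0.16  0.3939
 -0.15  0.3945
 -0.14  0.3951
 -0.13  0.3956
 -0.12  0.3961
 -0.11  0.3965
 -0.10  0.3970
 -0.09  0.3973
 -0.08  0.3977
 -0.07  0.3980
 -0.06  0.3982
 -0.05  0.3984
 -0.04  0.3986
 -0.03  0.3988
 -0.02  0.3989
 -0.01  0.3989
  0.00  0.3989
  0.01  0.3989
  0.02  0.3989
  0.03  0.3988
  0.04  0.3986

115.48

σ√T = 0.35·√1 = 0.3500
d₁ = [ln(290/320) + (0.016 + 0.35²/2)·1] / 0.3500 = [-0.0984 + 0.0772] / 0.3500 = -0.0605 ⇒ -0.06
√T = √1 = 1.0000
φ(d₁) = φ(-0.06) = 0.3982
vega = S·φ(d₁)·√T = 290·0.3982·1.0000 = 115.4780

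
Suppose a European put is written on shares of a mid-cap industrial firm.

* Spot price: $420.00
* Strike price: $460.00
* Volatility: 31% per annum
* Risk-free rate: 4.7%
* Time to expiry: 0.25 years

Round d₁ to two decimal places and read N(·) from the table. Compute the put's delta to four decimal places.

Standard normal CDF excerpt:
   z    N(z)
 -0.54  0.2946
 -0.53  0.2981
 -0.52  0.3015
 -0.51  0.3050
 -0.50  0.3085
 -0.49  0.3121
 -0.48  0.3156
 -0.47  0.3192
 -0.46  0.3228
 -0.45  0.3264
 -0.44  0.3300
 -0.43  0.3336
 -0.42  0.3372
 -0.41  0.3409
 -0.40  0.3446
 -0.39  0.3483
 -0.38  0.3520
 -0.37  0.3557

-0.6664

σ√T = 0.31·√0.25 = 0.1550
d₁ = [ln(420/460) + (0.047 + 0.31²/2)·0.25] / 0.1550 = [-0.0910 + 0.0238] / 0.1550 = -0.4336 ⇒ -0.43
N(d₁) = N(-0.43) = 0.3336
Δ_put = N(d₁) − 1 = 0.3336 − 1 = -0.6664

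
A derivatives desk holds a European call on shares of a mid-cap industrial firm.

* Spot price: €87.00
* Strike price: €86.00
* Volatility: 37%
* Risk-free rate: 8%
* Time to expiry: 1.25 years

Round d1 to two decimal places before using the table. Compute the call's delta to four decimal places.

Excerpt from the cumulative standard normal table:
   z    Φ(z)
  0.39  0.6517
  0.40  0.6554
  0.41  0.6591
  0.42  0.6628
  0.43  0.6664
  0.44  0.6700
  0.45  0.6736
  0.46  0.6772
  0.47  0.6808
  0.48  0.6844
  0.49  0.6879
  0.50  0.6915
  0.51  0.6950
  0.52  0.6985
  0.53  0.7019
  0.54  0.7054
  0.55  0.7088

0.6844

σ√T = 0.37 × 1.1180 = 0.4137
d₁ = [ln(87/86) + (0.08 + ½·0.37²)·1.25] / (σ√T) = (0.0116 + 0.1856) / 0.4137 = 0.4765 → 0.48
N(d₁) = N(0.48) = 0.6844
Δ_call = N(d₁) = 0.6844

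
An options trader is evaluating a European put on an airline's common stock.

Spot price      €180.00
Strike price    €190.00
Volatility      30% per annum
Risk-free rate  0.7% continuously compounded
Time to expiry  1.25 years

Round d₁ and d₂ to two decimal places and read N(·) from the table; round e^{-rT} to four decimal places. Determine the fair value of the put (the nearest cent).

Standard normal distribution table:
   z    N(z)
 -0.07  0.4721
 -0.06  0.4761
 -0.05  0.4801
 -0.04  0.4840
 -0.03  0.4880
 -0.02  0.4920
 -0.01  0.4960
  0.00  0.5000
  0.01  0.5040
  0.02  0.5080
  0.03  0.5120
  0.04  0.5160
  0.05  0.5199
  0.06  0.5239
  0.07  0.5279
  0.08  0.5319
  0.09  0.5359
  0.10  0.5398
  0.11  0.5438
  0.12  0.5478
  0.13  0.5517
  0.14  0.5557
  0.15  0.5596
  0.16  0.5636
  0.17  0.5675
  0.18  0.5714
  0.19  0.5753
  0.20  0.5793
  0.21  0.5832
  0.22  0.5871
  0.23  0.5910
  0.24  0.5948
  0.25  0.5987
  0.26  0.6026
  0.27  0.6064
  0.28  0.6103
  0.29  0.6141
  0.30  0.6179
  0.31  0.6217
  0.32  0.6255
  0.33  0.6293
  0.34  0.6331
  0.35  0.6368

T = 1.25;  σ√T = 0.3354
d₁ = [ln(180/190) + (0.007 + 0.3²/2)·1.25] / 0.3354 = [-0.0541 + 0.0650] / 0.3354 = 0.0326 → 0.03
d₂ = d₁ − σ√T = 0.0326 − 0.3354 = -0.3028 → -0.30
exp(−rT) = exp(−0.007·1.25) = 0.9913
N(−d₂) = N(0.30) = 0.6179;  N(−d₁) = N(-0.03) = 0.4880
P = 190·0.9913·0.6179 − 180·0.4880 = 116.3796 − 87.8400 = 28.5396

€28.54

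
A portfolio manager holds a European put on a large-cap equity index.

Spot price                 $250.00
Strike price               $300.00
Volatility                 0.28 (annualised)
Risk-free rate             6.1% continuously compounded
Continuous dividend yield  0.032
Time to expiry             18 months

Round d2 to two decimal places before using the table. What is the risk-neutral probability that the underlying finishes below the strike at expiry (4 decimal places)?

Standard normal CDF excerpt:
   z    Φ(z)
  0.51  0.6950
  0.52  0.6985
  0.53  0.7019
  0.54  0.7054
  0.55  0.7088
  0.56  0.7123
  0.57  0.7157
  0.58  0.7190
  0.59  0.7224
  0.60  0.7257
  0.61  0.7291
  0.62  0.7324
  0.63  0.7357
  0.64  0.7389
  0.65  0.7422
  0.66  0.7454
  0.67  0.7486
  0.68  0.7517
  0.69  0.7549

σ√T = 0.28·√1.5 = 0.3429
ln(S/K) + (r − q + σ²/2)T = ln(250/300) + (0.061 − 0.032 + 0.28²/2)·1.5 = -0.1823 + 0.1023 = -0.0800
d₁ = -0.0800 / 0.3429 = -0.2333 → -0.23
d₂ = d₁ − σ√T = -0.2333 − 0.3429 = -0.5763 → -0.58
Risk-neutral Pr[S_T < K] = N(−d₂) = N(0.58) = 0.7190

0.7190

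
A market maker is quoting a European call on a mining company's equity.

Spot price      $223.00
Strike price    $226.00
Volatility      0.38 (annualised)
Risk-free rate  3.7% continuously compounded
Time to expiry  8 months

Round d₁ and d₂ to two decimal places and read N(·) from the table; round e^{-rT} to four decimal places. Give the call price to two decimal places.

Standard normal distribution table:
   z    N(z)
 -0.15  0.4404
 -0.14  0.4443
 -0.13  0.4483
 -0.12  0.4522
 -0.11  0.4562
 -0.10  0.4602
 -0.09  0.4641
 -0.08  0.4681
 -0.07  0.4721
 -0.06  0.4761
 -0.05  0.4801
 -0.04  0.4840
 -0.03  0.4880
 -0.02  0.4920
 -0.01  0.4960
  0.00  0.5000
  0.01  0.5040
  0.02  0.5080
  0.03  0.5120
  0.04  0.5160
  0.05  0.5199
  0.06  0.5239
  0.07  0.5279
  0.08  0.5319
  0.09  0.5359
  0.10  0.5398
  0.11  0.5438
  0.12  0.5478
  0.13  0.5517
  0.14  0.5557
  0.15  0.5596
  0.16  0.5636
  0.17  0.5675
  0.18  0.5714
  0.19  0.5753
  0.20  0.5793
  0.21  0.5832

$28.59

σ√T = 0.38·√0.6667 = 0.3103
d₁ = [ln(223/226) + (0.037 + ½·0.38²)·0.6667] / (σ√T) = (-0.0134 + 0.0728) / 0.3103 = 0.1916 → 0.19
d₂ = 0.1916 − 0.3103 = -0.1187 → -0.12
exp(−rT) = exp(−0.037·0.6667) = 0.9756
N(d₁) = N(0.19) = 0.5753;  N(d₂) = N(-0.12) = 0.4522
C = 223·0.5753 − 226·0.9756·0.4522 = 128.2919 − 99.7036 = 28.5883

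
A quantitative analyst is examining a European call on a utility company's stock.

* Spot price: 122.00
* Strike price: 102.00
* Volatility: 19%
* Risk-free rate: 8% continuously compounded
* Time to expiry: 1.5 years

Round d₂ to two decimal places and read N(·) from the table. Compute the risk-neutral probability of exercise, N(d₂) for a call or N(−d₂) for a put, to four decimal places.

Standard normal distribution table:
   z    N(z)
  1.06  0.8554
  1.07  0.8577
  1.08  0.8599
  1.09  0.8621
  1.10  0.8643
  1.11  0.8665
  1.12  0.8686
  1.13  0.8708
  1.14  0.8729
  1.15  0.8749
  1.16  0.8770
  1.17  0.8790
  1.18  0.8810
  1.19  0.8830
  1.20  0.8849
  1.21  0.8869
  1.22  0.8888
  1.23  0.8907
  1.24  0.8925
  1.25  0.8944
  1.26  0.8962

0.8790

T = 1.5;  σ√T = 0.2327
d₁ = [ln(122/102) + (0.08 + ½·0.19²)·1.5] / (σ√T) = (0.1790 + 0.1471) / 0.2327 = 1.4015 → 1.40
d₂ = 1.4015 − 0.2327 = 1.1688 → 1.17
Pr(exercise) under Q = N(d₂) = 0.8790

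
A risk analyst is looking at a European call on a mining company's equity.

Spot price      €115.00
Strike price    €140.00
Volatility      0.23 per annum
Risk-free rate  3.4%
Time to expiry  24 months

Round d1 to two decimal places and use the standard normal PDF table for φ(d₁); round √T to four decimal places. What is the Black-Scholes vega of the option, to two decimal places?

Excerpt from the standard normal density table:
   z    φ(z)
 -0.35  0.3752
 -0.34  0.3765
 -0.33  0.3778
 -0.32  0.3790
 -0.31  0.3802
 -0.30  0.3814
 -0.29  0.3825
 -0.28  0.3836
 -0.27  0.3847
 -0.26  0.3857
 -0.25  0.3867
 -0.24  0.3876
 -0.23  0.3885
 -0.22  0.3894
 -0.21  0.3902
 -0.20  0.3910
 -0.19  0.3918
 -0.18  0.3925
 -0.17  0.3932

63.18

σ√T = 0.23·√2 = 0.3253
d₁ = [ln(115/140) + (0.034 + ½·0.23²)·2] / (σ√T) = (-0.1967 + 0.1209) / 0.3253 = -0.2331 ⇒ -0.23
√T = √2 = 1.4142
φ(d₁) = φ(-0.23) = 0.3885
vega = S·φ(d₁)·√T = 115·0.3885·1.4142 = 63.1829
(The put has the same vega.)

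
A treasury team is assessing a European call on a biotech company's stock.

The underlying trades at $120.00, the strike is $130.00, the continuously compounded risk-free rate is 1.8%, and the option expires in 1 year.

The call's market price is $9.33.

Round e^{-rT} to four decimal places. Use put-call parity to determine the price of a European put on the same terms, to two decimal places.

exp(−rT) = exp(−0.018·1) = 0.9822
Put-call parity: C − P = S − K·e^(−rT) = 120 − 130·0.9822 = 120 − 127.6860 = -7.6860
P = C − (C − P) = 9.33 − (-7.6860) = 17.0160

$17.02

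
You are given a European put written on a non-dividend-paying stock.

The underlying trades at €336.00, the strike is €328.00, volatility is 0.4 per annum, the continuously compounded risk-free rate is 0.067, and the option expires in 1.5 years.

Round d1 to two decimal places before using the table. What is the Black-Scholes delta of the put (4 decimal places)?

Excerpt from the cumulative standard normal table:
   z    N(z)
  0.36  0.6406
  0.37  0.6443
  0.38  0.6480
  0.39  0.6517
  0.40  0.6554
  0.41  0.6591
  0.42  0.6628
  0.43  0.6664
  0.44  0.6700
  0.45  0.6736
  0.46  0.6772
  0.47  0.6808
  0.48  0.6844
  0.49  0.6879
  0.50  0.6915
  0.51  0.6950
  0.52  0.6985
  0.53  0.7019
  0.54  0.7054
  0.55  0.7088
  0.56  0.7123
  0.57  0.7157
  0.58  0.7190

σ√T = 0.4 × 1.2247 = 0.4899
ln(S/K) + (r + σ²/2)T = ln(336/328) + (0.067 + 0.4²/2)·1.5 = 0.0241 + 0.2205 = 0.2446
d₁ = 0.2446 / 0.4899 = 0.4993 → 0.50
N(d₁) = N(0.50) = 0.6915
Δ_put = N(d₁) − 1 = 0.6915 − 1 = -0.3085

-0.3085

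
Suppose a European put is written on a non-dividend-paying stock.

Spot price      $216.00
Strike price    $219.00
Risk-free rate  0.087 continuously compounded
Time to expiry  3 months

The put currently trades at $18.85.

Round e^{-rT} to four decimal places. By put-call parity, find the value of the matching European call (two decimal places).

$20.56

exp(−rT) = exp(−0.087·0.25) = 0.9785
Put-call parity: C − P = S − K·e^(−rT) = 216 − 219·0.9785 = 216 − 214.2915 = 1.7085
C = P + (C − P) = 18.85 + (1.7085) = 20.5585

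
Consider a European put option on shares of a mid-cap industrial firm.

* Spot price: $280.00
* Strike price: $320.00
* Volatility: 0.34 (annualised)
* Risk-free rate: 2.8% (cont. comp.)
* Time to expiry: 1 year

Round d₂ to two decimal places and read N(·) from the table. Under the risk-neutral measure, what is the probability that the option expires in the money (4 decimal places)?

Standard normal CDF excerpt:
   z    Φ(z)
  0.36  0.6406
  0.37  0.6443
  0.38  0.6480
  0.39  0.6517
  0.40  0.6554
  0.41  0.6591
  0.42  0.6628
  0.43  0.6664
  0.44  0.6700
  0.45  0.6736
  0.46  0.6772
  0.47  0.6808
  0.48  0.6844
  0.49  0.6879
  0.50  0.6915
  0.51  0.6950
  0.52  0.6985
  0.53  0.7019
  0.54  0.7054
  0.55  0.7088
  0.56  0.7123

0.6844

σ√T = 0.34·√1 = 0.3400
d₁ = [ln(280/320) + (0.028 + 0.34²/2)·1] / 0.3400 = [-0.1335 + 0.0858] / 0.3400 = -0.1404 ≈ -0.14
d₂ = d₁ − σ√T = -0.1404 − 0.3400 = -0.4804 ≈ -0.48
Risk-neutral Pr[S_T < K] = N(−d₂) = N(0.48) = 0.6844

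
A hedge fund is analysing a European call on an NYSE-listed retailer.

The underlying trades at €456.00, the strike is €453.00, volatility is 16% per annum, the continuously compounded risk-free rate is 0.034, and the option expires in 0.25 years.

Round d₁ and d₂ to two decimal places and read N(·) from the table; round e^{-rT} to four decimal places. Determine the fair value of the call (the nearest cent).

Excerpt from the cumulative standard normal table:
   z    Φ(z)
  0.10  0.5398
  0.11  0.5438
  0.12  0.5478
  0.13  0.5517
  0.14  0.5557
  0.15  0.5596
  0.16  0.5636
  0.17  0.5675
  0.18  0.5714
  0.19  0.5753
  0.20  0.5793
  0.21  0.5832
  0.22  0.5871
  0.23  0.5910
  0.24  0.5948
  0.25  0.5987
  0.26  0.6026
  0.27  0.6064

€18.15

σ√T = 0.16·√0.25 = 0.0800
ln(S/K) + (r + σ²/2)T = ln(456/453) + (0.034 + 0.16²/2)·0.25 = 0.0066 + 0.0117 = 0.0183
d₁ = 0.0183 / 0.0800 = 0.2288 ≈ 0.23
d₂ = d₁ − σ√T = 0.2288 − 0.0800 = 0.1488 ≈ 0.15
e^(−rT) = e^(−0.034·0.25) = 0.9915
N(d₁) = N(0.23) = 0.5910;  N(d₂) = N(0.15) = 0.5596
C = 456·0.5910 − 453·0.9915·0.5596 = 269.4960 − 251.3441 = 18.1519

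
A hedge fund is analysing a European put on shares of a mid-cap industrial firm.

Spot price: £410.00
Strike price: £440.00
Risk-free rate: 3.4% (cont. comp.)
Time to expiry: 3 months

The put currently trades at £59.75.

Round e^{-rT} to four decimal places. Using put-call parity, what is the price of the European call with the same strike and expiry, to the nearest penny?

exp(−rT) = exp(−0.034·0.25) = 0.9915
Put-call parity: C − P = S − K·e^(−rT) = 410 − 440·0.9915 = 410 − 436.2600 = -26.2600
C = P + (C − P) = 59.75 + (-26.2600) = 33.4900

£33.49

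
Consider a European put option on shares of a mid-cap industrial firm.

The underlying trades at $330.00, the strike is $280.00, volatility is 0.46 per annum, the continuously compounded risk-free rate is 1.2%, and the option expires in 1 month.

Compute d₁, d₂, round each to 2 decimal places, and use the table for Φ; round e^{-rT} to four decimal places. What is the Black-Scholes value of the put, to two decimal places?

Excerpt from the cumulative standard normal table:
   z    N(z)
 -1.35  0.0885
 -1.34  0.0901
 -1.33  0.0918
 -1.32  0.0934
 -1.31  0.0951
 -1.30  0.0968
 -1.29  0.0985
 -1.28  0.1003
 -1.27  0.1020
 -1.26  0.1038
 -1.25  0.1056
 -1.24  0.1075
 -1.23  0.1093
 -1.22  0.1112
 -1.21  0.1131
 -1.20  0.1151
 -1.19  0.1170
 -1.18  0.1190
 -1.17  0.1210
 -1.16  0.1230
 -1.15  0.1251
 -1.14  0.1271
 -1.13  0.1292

$1.90

T = 0.08333;  σ√T = 0.1328
d₁ = [ln(330/280) + (0.012 + ½·0.46²)·0.08333] / (σ√T) = (0.1643 + 0.0098) / 0.1328 = 1.3112 ⇒ 1.31
d₂ = 1.3112 − 0.1328 = 1.1784 ⇒ 1.18
exp(−rT) = exp(−0.012·0.08333) = 0.9990
N(−d₂) = N(-1.18) = 0.1190;  N(−d₁) = N(-1.31) = 0.0951
P = 280·0.9990·0.1190 − 330·0.0951 = 33.2867 − 31.3830 = 1.9037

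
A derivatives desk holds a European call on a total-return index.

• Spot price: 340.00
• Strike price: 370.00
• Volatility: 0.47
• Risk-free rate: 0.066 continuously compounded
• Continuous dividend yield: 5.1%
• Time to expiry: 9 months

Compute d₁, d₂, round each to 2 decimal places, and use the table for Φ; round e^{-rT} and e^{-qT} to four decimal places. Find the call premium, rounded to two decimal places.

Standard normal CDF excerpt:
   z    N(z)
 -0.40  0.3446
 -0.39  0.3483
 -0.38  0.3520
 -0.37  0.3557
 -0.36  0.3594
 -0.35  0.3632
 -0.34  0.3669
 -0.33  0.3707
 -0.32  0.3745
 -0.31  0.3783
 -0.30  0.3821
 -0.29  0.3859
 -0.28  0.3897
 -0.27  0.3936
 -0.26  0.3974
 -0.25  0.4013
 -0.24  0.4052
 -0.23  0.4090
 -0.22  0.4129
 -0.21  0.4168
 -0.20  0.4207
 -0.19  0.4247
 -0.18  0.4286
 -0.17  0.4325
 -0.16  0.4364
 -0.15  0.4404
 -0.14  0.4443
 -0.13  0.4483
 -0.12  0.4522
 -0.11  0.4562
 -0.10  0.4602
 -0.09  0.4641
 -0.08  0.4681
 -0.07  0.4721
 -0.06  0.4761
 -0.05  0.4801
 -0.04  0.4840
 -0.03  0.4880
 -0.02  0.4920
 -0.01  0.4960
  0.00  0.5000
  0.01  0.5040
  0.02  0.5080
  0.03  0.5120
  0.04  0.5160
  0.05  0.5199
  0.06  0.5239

σ√T = 0.47 × 0.8660 = 0.4070
d₁ = [ln(340/370) + (0.066 − 0.051 + 0.47²/2)·0.75] / 0.4070 = [-0.0846 + 0.0941] / 0.4070 = 0.0234 which rounds to 0.02
d₂ = d₁ − σ√T = 0.0234 − 0.4070 = -0.3836 which rounds to -0.38
e^(−qT) = e^(−0.051·0.75) = 0.9625;  e^(−rT) = e^(−0.066·0.75) = 0.9517
N(d₁) = N(0.02) = 0.5080;  N(d₂) = N(-0.38) = 0.3520
C = 340·0.9625·0.5080 − 370·0.9517·0.3520 = 166.2430 − 123.9494 = 42.2936

42.29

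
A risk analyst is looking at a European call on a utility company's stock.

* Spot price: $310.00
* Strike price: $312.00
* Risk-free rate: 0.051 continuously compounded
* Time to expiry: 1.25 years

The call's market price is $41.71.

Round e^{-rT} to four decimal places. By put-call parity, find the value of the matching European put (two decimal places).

$24.43

exp(−rT) = exp(−0.051·1.25) = 0.9382
Put-call parity: C − P = S − K·e^(−rT) = 310 − 312·0.9382 = 310 − 292.7184 = 17.2816
P = C − (C − P) = 41.71 − (17.2816) = 24.4284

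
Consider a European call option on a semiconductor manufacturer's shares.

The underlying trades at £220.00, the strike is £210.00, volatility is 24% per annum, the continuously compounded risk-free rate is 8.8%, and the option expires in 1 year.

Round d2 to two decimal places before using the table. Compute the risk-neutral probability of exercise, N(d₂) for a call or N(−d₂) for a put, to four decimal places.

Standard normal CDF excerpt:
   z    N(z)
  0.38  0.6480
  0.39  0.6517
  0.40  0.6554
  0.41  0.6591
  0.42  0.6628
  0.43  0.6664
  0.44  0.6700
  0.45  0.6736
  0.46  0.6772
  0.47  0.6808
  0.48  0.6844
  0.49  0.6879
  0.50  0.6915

σ√T = 0.24·√1 = 0.2400
ln(S/K) + (r + σ²/2)T = ln(220/210) + (0.088 + 0.24²/2)·1 = 0.0465 + 0.1168 = 0.1633
d₁ = 0.1633 / 0.2400 = 0.6805 ⇒ 0.68
d₂ = d₁ − σ√T = 0.6805 − 0.2400 = 0.4405 ⇒ 0.44
Pr(exercise) under Q = N(d₂) = 0.6700

0.6700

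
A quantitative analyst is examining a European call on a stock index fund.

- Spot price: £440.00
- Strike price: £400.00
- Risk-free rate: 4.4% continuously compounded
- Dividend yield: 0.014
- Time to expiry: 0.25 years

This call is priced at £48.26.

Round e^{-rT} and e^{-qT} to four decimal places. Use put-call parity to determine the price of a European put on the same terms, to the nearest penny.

£5.44

e^(−qT) = e^(−0.014·0.25) = 0.9965;  e^(−rT) = e^(−0.044·0.25) = 0.9891
Put-call parity: C − P = S·e^(−qT) − K·e^(−rT) = 440·0.9965 − 400·0.9891 = 438.4600 − 395.6400 = 42.8200
P = C − (C − P) = 48.26 − (42.8200) = 5.4400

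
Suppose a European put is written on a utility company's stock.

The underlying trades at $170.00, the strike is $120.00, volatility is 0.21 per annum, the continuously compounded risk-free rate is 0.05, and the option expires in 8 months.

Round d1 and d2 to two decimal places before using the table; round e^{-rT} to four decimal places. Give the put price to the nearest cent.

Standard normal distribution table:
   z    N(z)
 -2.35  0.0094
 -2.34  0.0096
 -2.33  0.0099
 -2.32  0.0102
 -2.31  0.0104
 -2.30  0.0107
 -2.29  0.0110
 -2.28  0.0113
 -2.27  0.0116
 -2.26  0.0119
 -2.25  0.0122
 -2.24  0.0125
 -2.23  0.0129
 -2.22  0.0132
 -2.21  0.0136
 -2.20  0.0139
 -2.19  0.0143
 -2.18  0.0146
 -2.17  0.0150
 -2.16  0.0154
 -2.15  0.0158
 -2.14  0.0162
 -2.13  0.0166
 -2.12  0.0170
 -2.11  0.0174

$0.11

σ√T = 0.21·√0.6667 = 0.1715
d₁ = [ln(170/120) + (0.05 + 0.21²/2)·0.6667] / 0.1715 = [0.3483 + 0.0480] / 0.1715 = 2.3115 ≈ 2.31
d₂ = d₁ − σ√T = 2.3115 − 0.1715 = 2.1400 ≈ 2.14
exp(−rT) = exp(−0.05·0.6667) = 0.9672
N(−d₂) = N(-2.14) = 0.0162;  N(−d₁) = N(-2.31) = 0.0104
P = 120·0.9672·0.0162 − 170·0.0104 = 1.8802 − 1.7680 = 0.1122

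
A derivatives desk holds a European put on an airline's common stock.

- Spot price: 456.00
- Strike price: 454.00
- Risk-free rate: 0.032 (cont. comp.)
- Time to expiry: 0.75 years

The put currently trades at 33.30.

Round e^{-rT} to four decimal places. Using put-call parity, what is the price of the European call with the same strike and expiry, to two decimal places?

46.06

e^(−rT) = e^(−0.032·0.75) = 0.9763
Put-call parity: C − P = S − K·e^(−rT) = 456 − 454·0.9763 = 456 − 443.2402 = 12.7598
C = P + (C − P) = 33.30 + (12.7598) = 46.0598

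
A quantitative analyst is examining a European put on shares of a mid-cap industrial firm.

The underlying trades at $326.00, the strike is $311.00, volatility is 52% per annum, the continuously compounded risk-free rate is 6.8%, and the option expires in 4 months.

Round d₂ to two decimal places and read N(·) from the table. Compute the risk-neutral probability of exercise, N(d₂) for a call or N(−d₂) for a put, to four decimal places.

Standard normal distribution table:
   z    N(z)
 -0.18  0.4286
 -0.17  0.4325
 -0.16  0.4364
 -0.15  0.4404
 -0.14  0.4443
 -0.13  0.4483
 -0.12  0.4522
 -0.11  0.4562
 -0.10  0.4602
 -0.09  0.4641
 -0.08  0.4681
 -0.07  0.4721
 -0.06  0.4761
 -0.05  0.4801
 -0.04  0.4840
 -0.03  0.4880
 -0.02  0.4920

0.4681

T = 0.3333;  σ√T = 0.3002
ln(S/K) + (r + σ²/2)T = ln(326/311) + (0.068 + 0.52²/2)·0.3333 = 0.0471 + 0.0677 = 0.1148
d₁ = 0.1148 / 0.3002 = 0.3825 which rounds to 0.38
d₂ = d₁ − σ√T = 0.3825 − 0.3002 = 0.0823 which rounds to 0.08
Pr(exercise) under Q = N(−d₂) = N(-0.08) = 0.4681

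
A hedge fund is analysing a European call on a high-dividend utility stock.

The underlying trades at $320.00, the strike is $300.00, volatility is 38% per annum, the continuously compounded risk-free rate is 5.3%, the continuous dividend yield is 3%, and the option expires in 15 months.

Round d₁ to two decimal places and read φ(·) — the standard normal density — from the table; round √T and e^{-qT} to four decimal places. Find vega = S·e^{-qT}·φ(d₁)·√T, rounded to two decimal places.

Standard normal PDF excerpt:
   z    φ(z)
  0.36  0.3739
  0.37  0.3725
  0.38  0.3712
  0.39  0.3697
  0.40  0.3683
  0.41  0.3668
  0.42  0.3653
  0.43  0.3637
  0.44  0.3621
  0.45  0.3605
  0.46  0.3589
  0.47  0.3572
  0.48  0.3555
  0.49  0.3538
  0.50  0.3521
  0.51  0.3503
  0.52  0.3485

125.33

T = 1.25;  σ√T = 0.4249
ln(S/K) + (r − q + σ²/2)T = ln(320/300) + (0.053 − 0.03 + 0.38²/2)·1.25 = 0.0645 + 0.1190 = 0.1835
d₁ = 0.1835 / 0.4249 = 0.4320 ≈ 0.43
√T = √1.25 = 1.1180
φ(d₁) = φ(0.43) = 0.3637
e^(−qT) = e^(−0.03·1.25) = 0.9632
vega = S·e^(−qT)·φ(d₁)·√T = 320·0.9632·0.3637·1.1180 = 125.3290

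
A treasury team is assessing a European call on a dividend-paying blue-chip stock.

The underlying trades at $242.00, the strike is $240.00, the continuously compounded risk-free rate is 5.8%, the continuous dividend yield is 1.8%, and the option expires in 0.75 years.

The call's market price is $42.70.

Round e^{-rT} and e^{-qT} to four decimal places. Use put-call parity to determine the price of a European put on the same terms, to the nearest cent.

$33.72

exp(−qT) = exp(−0.018·0.75) = 0.9866;  exp(−rT) = exp(−0.058·0.75) = 0.9574
Put-call parity: C − P = S·e^(−qT) − K·e^(−rT) = 242·0.9866 − 240·0.9574 = 238.7572 − 229.7760 = 8.9812
P = C − (C − P) = 42.70 − (8.9812) = 33.7188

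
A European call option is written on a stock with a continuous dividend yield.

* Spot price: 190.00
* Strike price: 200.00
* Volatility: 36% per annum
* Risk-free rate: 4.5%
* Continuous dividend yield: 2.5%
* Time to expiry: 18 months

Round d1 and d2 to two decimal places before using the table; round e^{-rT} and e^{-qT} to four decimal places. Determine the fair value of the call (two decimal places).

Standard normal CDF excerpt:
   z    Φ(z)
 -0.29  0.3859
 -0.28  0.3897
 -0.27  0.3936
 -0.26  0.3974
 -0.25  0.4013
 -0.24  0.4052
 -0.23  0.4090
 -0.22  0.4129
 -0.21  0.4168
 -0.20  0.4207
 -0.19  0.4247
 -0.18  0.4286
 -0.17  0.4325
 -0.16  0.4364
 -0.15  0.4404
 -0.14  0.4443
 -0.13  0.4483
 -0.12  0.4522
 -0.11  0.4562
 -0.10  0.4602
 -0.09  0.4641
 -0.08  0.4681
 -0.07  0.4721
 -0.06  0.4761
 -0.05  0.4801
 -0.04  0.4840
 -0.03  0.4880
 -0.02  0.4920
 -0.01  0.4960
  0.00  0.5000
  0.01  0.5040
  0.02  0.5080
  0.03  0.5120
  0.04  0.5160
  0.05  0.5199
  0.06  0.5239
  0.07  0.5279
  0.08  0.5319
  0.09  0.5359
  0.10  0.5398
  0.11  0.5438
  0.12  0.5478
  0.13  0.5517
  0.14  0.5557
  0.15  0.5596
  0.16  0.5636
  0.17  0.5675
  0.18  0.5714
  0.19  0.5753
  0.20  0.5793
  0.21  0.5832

30.28

σ√T = 0.36 × 1.2247 = 0.4409
d₁ = [ln(190/200) + (0.045 − 0.025 + ½·0.36²)·1.5] / (σ√T) = (-0.0513 + 0.1272) / 0.4409 = 0.1722 which rounds to 0.17
d₂ = 0.1722 − 0.4409 = -0.2687 which rounds to -0.27
e^(−qT) = e^(−0.025·1.5) = 0.9632;  e^(−rT) = e^(−0.045·1.5) = 0.9347
N(d₁) = N(0.17) = 0.5675;  N(d₂) = N(-0.27) = 0.3936
C = 190·0.9632·0.5675 − 200·0.9347·0.3936 = 103.8570 − 73.5796 = 30.2775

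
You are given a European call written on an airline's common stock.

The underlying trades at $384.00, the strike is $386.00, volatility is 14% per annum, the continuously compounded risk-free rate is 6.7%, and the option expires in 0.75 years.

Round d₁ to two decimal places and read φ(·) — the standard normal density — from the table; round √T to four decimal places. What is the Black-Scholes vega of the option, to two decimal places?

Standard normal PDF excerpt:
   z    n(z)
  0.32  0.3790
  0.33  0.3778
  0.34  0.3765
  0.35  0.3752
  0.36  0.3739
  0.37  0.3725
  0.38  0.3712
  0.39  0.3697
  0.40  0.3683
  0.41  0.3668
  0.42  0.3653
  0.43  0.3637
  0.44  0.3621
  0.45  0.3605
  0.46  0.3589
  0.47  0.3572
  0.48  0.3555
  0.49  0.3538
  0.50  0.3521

T = 0.75;  σ√T = 0.1212
d₁ = [ln(384/386) + (0.067 + ½·0.14²)·0.75] / (σ√T) = (-0.0052 + 0.0576) / 0.1212 = 0.4322 ⇒ 0.43
√T = √0.75 = 0.8660
φ(d₁) = φ(0.43) = 0.3637
vega = S·φ(d₁)·√T = 384·0.3637·0.8660 = 120.9463

120.95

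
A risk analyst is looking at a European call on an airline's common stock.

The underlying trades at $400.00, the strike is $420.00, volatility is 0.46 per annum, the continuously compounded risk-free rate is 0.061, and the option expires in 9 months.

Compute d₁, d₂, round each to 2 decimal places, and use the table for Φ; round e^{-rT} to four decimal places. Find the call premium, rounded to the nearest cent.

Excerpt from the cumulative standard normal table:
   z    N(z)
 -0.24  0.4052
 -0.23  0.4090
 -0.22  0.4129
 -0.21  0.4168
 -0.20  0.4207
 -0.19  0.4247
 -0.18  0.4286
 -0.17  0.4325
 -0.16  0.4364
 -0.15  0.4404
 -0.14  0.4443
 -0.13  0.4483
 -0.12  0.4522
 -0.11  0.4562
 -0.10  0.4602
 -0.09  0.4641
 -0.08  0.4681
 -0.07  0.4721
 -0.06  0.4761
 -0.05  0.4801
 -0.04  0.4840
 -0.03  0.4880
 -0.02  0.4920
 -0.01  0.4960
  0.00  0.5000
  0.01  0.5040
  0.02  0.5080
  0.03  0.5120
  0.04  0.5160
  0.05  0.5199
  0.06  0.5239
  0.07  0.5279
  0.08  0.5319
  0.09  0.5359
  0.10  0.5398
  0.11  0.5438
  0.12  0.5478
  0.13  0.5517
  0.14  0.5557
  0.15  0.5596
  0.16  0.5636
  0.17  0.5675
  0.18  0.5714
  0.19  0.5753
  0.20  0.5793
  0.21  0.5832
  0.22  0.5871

σ√T = 0.46 × 0.8660 = 0.3984
d₁ = [ln(400/420) + (0.061 + 0.46²/2)·0.75] / 0.3984 = [-0.0488 + 0.1251] / 0.3984 = 0.1916 ⇒ 0.19
d₂ = d₁ − σ√T = 0.1916 − 0.3984 = -0.2068 ⇒ -0.21
exp(−rT) = exp(−0.061·0.75) = 0.9553
N(d₁) = N(0.19) = 0.5753;  N(d₂) = N(-0.21) = 0.4168
C = 400·0.5753 − 420·0.9553·0.4168 = 230.1200 − 167.2310 = 62.8890

$62.89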